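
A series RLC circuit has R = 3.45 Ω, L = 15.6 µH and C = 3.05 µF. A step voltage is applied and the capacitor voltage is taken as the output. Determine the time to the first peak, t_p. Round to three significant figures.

For a series RLC circuit (capacitor voltage as output), ω_n = 1/√(LC) = 1/√(15.6 µH · 3.05 µF) = 145000 rad/s.
ζ = (R/2)·√(C/L) = (3.45/2)·√(3.05 µF/15.6 µH) = 0.763.
ω_d = ω_n√(1−ζ²) = 93800 rad/s. t_p = π/ω_d = 0.0000335 s.

t_p ≈ 0.0000335 s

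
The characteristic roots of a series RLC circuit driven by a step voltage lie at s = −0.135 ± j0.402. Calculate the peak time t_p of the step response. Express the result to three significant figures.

t_p ≈ 7.81 s

t_p = π/ω_d with ω_d = 0.402 (the imaginary part), so t_p = 7.81 s.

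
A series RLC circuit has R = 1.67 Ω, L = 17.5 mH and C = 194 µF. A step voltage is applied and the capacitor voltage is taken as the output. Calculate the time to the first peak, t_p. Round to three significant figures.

For a series RLC circuit (capacitor voltage as output), ω_n = 1/√(LC) = 1/√(17.5 mH · 194 µF) = 543 rad/s.
ζ = (R/2)·√(C/L) = (1.67/2)·√(194 µF/17.5 mH) = 0.0879.
The damped frequency ω_d = ω_n√(1−ζ²) = 541 rad/s. t_p = π/ω_d = 0.00581 s.

t_p ≈ 0.00581 s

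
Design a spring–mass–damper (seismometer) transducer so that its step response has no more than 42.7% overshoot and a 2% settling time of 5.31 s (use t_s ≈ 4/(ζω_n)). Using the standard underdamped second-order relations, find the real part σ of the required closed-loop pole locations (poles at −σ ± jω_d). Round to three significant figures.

The settling-time spec alone fixes σ = ζω_n = 4/t_s = 4/5.31 = 0.753.
(Overshoot then fixes ζ = 0.261 and hence ω_d = σ·√(1−ζ²)/ζ = 2.78 rad/s.)

σ ≈ 0.753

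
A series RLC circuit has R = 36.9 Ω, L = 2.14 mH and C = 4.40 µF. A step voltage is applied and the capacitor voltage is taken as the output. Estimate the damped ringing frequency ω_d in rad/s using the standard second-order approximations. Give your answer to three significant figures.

For a series RLC circuit (capacitor voltage as output), ω_n = 1/√(LC) = 1/√(2.14 mH · 4.40 µF) = 10300 rad/s.
ζ = (R/2)·√(C/L) = (36.9/2)·√(4.40 µF/2.14 mH) = 0.837.
ω_d = 10300·√(1 − 0.837²) = 5650 rad/s.

ω_d ≈ 5650 rad/s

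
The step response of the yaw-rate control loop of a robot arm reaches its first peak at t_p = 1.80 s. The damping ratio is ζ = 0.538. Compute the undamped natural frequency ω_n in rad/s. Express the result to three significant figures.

ω_n ≈ 2.07 rad/s

Peak time t_p = π/ω_d, so ω_d = π/t_p = π/1.80 = 1.75 rad/s.
ω_n = ω_d/√(1−ζ²) = 1.75/√0.711 = 2.07 rad/s.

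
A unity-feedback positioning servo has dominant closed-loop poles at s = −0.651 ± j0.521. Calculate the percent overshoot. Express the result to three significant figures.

|pole| = ω_n = √(0.651² + 0.521²) = 0.834 rad/s; ζ = cos θ = σ/ω_n = 0.781.
%OS = 100·exp(−πζ/√(1−ζ²)) = 1.97%.

%OS ≈ 1.97%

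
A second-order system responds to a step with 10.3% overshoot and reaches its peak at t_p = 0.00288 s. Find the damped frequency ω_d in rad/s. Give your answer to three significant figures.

t_p = π/ω_d, so ω_d = π/0.00288 = 1090 rad/s.

ω_d ≈ 1090 rad/s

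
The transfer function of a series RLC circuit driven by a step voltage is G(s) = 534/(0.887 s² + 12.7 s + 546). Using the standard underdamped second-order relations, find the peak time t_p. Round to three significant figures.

Dividing through by 0.887: denominator becomes s² + 14.32 s + 615.6.
So ω_n = √615.6 = 24.8 rad/s and ζ = 14.32/(2·24.8) = 0.289.
The damped frequency ω_d = ω_n√(1−ζ²) = 23.8 rad/s. t_p = π/ω_d = 0.132 s.

t_p ≈ 0.132 s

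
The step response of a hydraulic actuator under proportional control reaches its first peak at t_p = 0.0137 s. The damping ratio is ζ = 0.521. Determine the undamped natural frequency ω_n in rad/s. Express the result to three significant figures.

ω_n ≈ 269 rad/s

Peak time t_p = π/ω_d, so ω_d = π/t_p = π/0.0137 = 229 rad/s.
ω_n = ω_d/√(1−ζ²) = 229/√0.729 = 269 rad/s.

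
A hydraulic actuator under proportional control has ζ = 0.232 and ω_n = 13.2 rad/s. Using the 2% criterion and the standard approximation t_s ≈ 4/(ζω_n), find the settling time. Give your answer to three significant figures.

t_s ≈ 1.31 s

t_s ≈ 4/(ζω_n) = 4/(0.232 × 13.2) = 1.31 s.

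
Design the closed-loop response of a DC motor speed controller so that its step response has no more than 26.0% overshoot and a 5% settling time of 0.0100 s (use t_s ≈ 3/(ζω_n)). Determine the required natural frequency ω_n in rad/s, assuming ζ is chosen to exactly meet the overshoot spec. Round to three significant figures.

Inverting the overshoot relation: ζ = |ln 0.260|/√(π² + ln²0.260) = 0.394.
From t_s ≈ 3/(ζω_n): ω_n = 3/(ζ·t_s) = 3/(0.394·0.0100) = 761 rad/s.

ω_n ≈ 761 rad/s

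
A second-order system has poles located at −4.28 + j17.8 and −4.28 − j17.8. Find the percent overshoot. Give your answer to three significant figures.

%OS ≈ 47.0%

The poles are at −σ ± jω_d with σ = 4.28 and ω_d = 17.8, so ω_n = √(σ²+ω_d²) = 18.3 rad/s and ζ = σ/ω_n = 0.234.
%OS = 100 e^{−πζ/√(1−ζ²)} with ζ = 0.234 gives 47.0%.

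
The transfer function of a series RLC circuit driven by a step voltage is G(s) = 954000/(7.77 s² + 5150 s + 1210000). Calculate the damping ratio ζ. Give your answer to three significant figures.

Dividing through by 7.77: denominator becomes s² + 662.8 s + 155700.
So ω_n = √155700 = 395 rad/s and ζ = 662.8/(2·395) = 0.840.

ζ ≈ 0.840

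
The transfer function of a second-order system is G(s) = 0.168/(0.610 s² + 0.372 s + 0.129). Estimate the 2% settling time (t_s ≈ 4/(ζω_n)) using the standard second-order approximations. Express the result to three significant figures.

t_s ≈ 13.1 s

Dividing through by 0.610: denominator becomes s² + 0.6098 s + 0.2115.
So ω_n = √0.2115 = 0.460 rad/s and ζ = 0.6098/(2·0.460) = 0.663.
t_s ≈ 4/(ζω_n) = 13.1 s.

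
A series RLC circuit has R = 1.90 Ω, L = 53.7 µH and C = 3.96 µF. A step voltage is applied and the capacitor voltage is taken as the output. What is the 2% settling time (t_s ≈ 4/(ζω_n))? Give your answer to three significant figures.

For a series RLC circuit (capacitor voltage as output), ω_n = 1/√(LC) = 1/√(53.7 µH · 3.96 µF) = 68600 rad/s.
ζ = (R/2)·√(C/L) = (1.90/2)·√(3.96 µF/53.7 µH) = 0.258.
t_s ≈ 4/(ζω_n) = 0.000226 s.

t_s ≈ 0.000226 s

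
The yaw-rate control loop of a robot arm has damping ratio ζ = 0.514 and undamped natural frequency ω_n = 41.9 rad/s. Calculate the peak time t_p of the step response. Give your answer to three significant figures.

t_p ≈ 0.0874 s

The damped frequency is ω_d = ω_n√(1−ζ²) = 41.9·√(1−0.264) = 35.9 rad/s.
Peak time t_p = π/ω_d = π/35.9 = 0.0874 s.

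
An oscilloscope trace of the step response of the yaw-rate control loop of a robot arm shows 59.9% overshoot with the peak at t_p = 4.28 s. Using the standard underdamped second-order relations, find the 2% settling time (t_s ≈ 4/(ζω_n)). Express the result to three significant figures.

t_s ≈ 33.4 s

From the overshoot, ζ = −ln(OS)/√(π²+ln²(OS)) = 0.161.
From t_p = π/ω_d, ω_d = π/4.28 = 0.734 rad/s, so ω_n = ω_d/√(1−ζ²) = 0.744 rad/s.
t_s ≈ 4/(ζω_n) = 4/(0.161·0.744) = 33.4 s.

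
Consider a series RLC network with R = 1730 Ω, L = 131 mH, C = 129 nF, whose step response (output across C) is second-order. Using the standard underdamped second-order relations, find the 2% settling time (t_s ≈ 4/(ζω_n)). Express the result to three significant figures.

For a series RLC circuit (capacitor voltage as output), ω_n = 1/√(LC) = 1/√(131 mH · 129 nF) = 7690 rad/s.
ζ = (R/2)·√(C/L) = (1730/2)·√(129 nF/131 mH) = 0.858.
t_s ≈ 4/(ζω_n) = 0.000606 s.

t_s ≈ 0.000606 s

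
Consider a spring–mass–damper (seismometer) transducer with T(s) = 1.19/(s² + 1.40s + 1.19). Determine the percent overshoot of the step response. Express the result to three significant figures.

%OS ≈ 7.22%

ω_n = √1.19 = 1.09 rad/s; ζ = 1.40/(2·1.09) = 0.642.
Overshoot: exp(−π·0.642/√(1−0.642²)) = 0.0722, i.e. 7.22%.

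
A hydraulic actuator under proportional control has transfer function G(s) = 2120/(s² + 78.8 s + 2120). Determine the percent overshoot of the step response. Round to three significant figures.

%OS ≈ 0.554%

ω_n = √2120 = 46.0 rad/s; ζ = 78.8/(2·46.0) = 0.856.
Overshoot: exp(−π·0.856/√(1−0.856²)) = 0.00554, i.e. 0.554%.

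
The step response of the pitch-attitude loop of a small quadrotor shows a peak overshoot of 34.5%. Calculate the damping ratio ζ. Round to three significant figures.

ζ ≈ 0.321

From %OS = 100·exp(−πζ/√(1−ζ²)), invert to get ζ = −ln(OS)/√(π² + ln²(OS)) with OS = 0.345.
−ln 0.345 = 1.064, so ζ = 1.064/√(π² + 1.133) = 0.321.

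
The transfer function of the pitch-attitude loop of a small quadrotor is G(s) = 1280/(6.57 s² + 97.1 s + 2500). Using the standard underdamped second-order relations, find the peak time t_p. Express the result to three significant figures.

t_p ≈ 0.174 s

Dividing through by 6.57: denominator becomes s² + 14.78 s + 380.5.
So ω_n = √380.5 = 19.5 rad/s and ζ = 14.78/(2·19.5) = 0.379.
The damped frequency ω_d = ω_n√(1−ζ²) = 18.1 rad/s. t_p = π/ω_d = 0.174 s.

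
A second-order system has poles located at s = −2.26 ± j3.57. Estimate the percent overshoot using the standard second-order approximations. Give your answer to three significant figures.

%OS ≈ 13.7%

With σ = 2.26, ω_d = 3.57: ω_n = √(σ²+ω_d²) = 4.23 rad/s, ζ = σ/ω_n = 0.535.
%OS = 100 e^{−πζ/√(1−ζ²)} with ζ = 0.535 gives 13.7%.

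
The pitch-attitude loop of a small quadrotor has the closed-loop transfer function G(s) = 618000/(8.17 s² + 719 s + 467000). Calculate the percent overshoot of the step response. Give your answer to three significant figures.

Dividing through by 8.17: denominator becomes s² + 88.00 s + 57160.
So ω_n = √57160 = 239 rad/s and ζ = 88.00/(2·239) = 0.184.
%OS = 100·exp(−πζ/√(1−ζ²)) = 55.5%.

%OS ≈ 55.5%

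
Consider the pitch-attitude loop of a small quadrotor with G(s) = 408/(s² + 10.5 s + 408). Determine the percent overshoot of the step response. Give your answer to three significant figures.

%OS ≈ 42.9%

ω_n = √408 = 20.2 rad/s; ζ = 10.5/(2·20.2) = 0.260.
%OS = 100·exp(−πζ/√(1−ζ²)) = 42.9%.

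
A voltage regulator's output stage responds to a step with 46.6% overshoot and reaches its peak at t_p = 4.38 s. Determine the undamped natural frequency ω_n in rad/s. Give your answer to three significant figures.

ω_n ≈ 0.738 rad/s

ζ from %OS: ζ = |ln 0.466|/√(π²+ln²0.466) = 0.236.
From t_p = π/ω_d, ω_d = π/4.38 = 0.717 rad/s, so ω_n = ω_d/√(1−ζ²) = 0.738 rad/s.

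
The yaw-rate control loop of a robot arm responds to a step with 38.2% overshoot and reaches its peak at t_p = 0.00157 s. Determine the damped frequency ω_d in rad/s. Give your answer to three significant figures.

t_p = π/ω_d, so ω_d = π/0.00157 = 2000 rad/s.

ω_d ≈ 2000 rad/s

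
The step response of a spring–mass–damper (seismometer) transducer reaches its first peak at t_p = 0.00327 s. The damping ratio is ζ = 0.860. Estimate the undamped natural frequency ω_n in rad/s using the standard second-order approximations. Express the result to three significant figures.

ω_n ≈ 1880 rad/s

Peak time t_p = π/ω_d, so ω_d = π/t_p = π/0.00327 = 961 rad/s.
ω_n = ω_d/√(1−ζ²) = 961/√0.260 = 1880 rad/s.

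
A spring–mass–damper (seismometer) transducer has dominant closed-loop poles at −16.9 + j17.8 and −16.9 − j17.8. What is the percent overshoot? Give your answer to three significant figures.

%OS ≈ 5.07%

The poles are at −σ ± jω_d with σ = 16.9 and ω_d = 17.8, so ω_n = √(σ²+ω_d²) = 24.5 rad/s and ζ = σ/ω_n = 0.689.
%OS = 100·exp(−πζ/√(1−ζ²)) = 5.07%.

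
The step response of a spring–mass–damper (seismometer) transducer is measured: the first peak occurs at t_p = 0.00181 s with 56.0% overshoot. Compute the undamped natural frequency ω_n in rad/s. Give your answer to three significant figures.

ω_n ≈ 1770 rad/s

ζ from %OS: ζ = |ln 0.560|/√(π²+ln²0.560) = 0.181.
t_p = π/ω_d ⇒ ω_d = 1740 rad/s; then ω_n = ω_d/√(1−ζ²) = 1770 rad/s.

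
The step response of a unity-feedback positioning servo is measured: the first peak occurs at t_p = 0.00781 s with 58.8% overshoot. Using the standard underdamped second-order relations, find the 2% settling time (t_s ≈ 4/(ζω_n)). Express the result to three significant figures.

The overshoot fixes ζ = −ln(OS)/√(π²+ln²(OS)) = 0.167.
From t_p = π/ω_d, ω_d = π/0.00781 = 402 rad/s, so ω_n = ω_d/√(1−ζ²) = 408 rad/s.
t_s ≈ 4/(ζω_n) = 4/(0.167·408) = 0.0588 s.

t_s ≈ 0.0588 s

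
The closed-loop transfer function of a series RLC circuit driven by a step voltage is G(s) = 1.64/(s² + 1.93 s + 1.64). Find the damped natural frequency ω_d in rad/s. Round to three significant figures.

ω_d ≈ 0.842 rad/s

ω_n = √1.64 = 1.28 rad/s; ζ = 1.93/(2·1.28) = 0.754.
The damped frequency ω_d = ω_n√(1−ζ²) = 0.842 rad/s.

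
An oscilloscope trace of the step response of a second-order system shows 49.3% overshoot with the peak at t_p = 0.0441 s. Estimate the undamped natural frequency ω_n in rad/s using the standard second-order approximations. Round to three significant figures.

ω_n ≈ 73.0 rad/s

ζ from %OS: ζ = |ln 0.493|/√(π²+ln²0.493) = 0.220.
t_p = π/ω_d ⇒ ω_d = 71.2 rad/s; then ω_n = ω_d/√(1−ζ²) = 73.0 rad/s.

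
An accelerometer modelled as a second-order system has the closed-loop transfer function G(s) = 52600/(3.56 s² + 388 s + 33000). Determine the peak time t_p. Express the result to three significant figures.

Dividing through by 3.56: denominator becomes s² + 109.0 s + 9270.
So ω_n = √9270 = 96.3 rad/s and ζ = 109.0/(2·96.3) = 0.566.
ω_d = ω_n√(1−ζ²) = 79.4 rad/s. t_p = π/ω_d = 0.0396 s.

t_p ≈ 0.0396 s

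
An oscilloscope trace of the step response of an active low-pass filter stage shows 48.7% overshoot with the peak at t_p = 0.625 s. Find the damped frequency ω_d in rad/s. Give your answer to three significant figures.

ω_d ≈ 5.03 rad/s

t_p = π/ω_d, so ω_d = π/0.625 = 5.03 rad/s.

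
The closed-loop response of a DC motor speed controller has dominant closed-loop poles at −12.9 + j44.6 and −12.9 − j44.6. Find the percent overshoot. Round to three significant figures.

%OS ≈ 40.3%

With σ = 12.9, ω_d = 44.6: ω_n = √(σ²+ω_d²) = 46.4 rad/s, ζ = σ/ω_n = 0.278.
Overshoot: exp(−π·0.278/√(1−0.278²)) = 0.403, i.e. 40.3%.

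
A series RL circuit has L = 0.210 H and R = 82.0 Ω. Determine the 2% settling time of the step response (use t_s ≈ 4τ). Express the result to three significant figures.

t_s ≈ 0.0102 s

τ = L/R = 0.210/82.0 = 0.00256 s.
t_s ≈ 4τ = 0.0102 s.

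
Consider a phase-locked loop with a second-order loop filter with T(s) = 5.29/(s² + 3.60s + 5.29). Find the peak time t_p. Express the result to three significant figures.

ω_n = √5.29 = 2.30 rad/s; ζ = 3.60/(2·2.30) = 0.783.
ω_d = ω_n√(1−ζ²) = 1.43 rad/s. Then t_p = π/ω_d = 2.19 s.

t_p ≈ 2.19 s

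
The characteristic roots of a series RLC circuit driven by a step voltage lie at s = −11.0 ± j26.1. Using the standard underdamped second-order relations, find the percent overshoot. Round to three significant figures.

With σ = 11.0, ω_d = 26.1: ω_n = √(σ²+ω_d²) = 28.3 rad/s, ζ = σ/ω_n = 0.388.
%OS = 100·exp(−πζ/√(1−ζ²)) = 26.6%.

%OS ≈ 26.6%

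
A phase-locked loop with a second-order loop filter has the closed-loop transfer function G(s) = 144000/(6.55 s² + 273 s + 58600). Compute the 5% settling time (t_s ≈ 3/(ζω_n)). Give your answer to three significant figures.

t_s ≈ 0.144 s

Dividing through by 6.55: denominator becomes s² + 41.68 s + 8947.
So ω_n = √8947 = 94.6 rad/s and ζ = 41.68/(2·94.6) = 0.220.
t_s ≈ 3/(ζω_n) = 0.144 s.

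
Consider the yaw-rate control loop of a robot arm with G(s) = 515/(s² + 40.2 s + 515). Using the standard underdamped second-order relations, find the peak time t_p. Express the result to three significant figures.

Matching coefficients with s² + 2ζω_n s + ω_n² gives ω_n² = 515 ⇒ ω_n = 22.7 rad/s, and ζ = 40.2/(2ω_n) = 0.886.
ω_d = 22.7·√(1 − 0.886²) = 10.5 rad/s. Then t_p = π/ω_d = 0.298 s.

t_p ≈ 0.298 s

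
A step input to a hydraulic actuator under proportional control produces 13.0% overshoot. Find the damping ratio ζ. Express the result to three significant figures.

ζ ≈ 0.545

Inverting the overshoot relation: ζ = |ln 0.130|/√(π² + ln²0.130) = 0.545.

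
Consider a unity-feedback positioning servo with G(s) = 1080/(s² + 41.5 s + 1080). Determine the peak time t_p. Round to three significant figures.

Comparing the denominator to s² + 2ζω_n s + ω_n²: ω_n = √1080 = 32.9 rad/s, and 2ζω_n = 41.5 so ζ = 41.5/(2·32.9) = 0.631.
ω_d = ω_n√(1−ζ²) = 25.5 rad/s. Then t_p = π/ω_d = 0.123 s.

t_p ≈ 0.123 s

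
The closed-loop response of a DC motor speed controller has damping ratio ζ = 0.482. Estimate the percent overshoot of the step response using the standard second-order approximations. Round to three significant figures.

%OS ≈ 17.8%

For an underdamped second-order system, %OS = 100·exp(−πζ/√(1−ζ²)).
πζ/√(1−ζ²) = π·0.482/√(1−0.232) = 1.728, so %OS = 100·e^(−1.728) = 17.8%.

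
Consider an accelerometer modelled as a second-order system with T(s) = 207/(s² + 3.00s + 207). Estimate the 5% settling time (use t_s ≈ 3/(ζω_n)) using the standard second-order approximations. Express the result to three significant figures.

Comparing the denominator to s² + 2ζω_n s + ω_n²: ω_n = √207 = 14.4 rad/s, and 2ζω_n = 3.00 so ζ = 3.00/(2·14.4) = 0.104.
t_s ≈ 3/(ζω_n) = 3/(0.104·14.4) = 2.00 s.

t_s ≈ 2.00 s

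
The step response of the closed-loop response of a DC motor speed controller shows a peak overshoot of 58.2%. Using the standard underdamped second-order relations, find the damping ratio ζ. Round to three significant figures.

Inverting the overshoot relation: ζ = |ln 0.582|/√(π² + ln²0.582) = 0.170.

ζ ≈ 0.170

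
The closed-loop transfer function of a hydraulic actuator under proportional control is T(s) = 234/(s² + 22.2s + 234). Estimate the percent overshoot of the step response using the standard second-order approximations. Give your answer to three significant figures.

%OS ≈ 3.64%

Matching coefficients with s² + 2ζω_n s + ω_n² gives ω_n² = 234 ⇒ ω_n = 15.3 rad/s, and ζ = 22.2/(2ω_n) = 0.726.
%OS = 100·exp(−πζ/√(1−ζ²)) = 3.64%.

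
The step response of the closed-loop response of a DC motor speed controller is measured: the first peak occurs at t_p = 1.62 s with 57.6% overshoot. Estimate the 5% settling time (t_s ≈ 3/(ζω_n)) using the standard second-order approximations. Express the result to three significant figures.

From the overshoot, ζ = −ln(OS)/√(π²+ln²(OS)) = 0.173.
t_p = π/ω_d ⇒ ω_d = 1.94 rad/s; then ω_n = ω_d/√(1−ζ²) = 1.97 rad/s.
t_s ≈ 3/(ζω_n) = 3/(0.173·1.97) = 8.81 s.

t_s ≈ 8.81 s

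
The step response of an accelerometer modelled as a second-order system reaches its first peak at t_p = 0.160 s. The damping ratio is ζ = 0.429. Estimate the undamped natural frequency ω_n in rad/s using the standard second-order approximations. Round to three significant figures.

ω_n ≈ 21.7 rad/s

Peak time t_p = π/ω_d, so ω_d = π/t_p = π/0.160 = 19.6 rad/s.
ω_n = ω_d/√(1−ζ²) = 19.6/√0.816 = 21.7 rad/s.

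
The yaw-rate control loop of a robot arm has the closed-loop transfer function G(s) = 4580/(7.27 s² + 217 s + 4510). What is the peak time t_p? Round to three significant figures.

t_p ≈ 0.158 s

Dividing through by 7.27: denominator becomes s² + 29.85 s + 620.4.
So ω_n = √620.4 = 24.9 rad/s and ζ = 29.85/(2·24.9) = 0.599.
The damped frequency ω_d = ω_n√(1−ζ²) = 19.9 rad/s. t_p = π/ω_d = 0.158 s.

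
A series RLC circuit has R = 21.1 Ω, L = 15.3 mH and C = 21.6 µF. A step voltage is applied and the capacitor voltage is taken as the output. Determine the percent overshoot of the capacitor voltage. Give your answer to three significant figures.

For a series RLC circuit (capacitor voltage as output), ω_n = 1/√(LC) = 1/√(15.3 mH · 21.6 µF) = 1740 rad/s.
ζ = (R/2)·√(C/L) = (21.1/2)·√(21.6 µF/15.3 mH) = 0.396.
%OS = 100·exp(−πζ/√(1−ζ²)) = 25.8%.

%OS ≈ 25.8%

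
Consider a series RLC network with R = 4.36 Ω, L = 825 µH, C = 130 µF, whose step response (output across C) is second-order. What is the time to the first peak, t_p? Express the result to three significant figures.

For a series RLC circuit (capacitor voltage as output), ω_n = 1/√(LC) = 1/√(825 µH · 130 µF) = 3050 rad/s.
ζ = (R/2)·√(C/L) = (4.36/2)·√(130 µF/825 µH) = 0.865.
ω_d = ω_n√(1−ζ²) = 1530 rad/s. t_p = π/ω_d = 0.00205 s.

t_p ≈ 0.00205 s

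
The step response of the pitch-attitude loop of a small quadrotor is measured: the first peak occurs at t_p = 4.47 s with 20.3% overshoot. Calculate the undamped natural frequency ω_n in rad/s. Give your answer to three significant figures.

From the overshoot, ζ = −ln(OS)/√(π²+ln²(OS)) = 0.453.
t_p = π/ω_d ⇒ ω_d = 0.703 rad/s; then ω_n = ω_d/√(1−ζ²) = 0.788 rad/s.

ω_n ≈ 0.788 rad/s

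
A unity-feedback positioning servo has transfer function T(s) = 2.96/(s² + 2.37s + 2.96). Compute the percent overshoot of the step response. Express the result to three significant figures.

%OS ≈ 5.06%

Comparing the denominator to s² + 2ζω_n s + ω_n²: ω_n = √2.96 = 1.72 rad/s, and 2ζω_n = 2.37 so ζ = 2.37/(2·1.72) = 0.689.
%OS = 100·exp(−πζ/√(1−ζ²)) = 5.06%.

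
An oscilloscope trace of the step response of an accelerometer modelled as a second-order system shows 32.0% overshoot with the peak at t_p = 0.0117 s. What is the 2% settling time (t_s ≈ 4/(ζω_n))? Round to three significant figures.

t_s ≈ 0.0411 s

ζ from %OS: ζ = |ln 0.320|/√(π²+ln²0.320) = 0.341.
t_p = π/ω_d ⇒ ω_d = 269 rad/s; then ω_n = ω_d/√(1−ζ²) = 286 rad/s.
t_s ≈ 4/(ζω_n) = 4/(0.341·286) = 0.0411 s.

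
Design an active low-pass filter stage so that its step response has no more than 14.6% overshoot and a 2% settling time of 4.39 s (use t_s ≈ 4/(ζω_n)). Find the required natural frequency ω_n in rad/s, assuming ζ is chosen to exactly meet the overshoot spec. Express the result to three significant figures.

ζ = −ln(OS)/√(π² + (ln OS)²). With OS = 0.146, ln OS = −1.924 and ζ = 1.924/3.684 = 0.522.
Then ω_n = 4/(ζ t_s) = 4/(0.522 × 4.39) = 1.74 rad/s.

ω_n ≈ 1.74 rad/s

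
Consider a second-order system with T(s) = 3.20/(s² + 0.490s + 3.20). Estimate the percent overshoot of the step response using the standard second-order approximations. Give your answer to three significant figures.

%OS ≈ 64.8%

ω_n = √3.20 = 1.79 rad/s; ζ = 0.490/(2·1.79) = 0.137.
%OS = 100 e^{−πζ/√(1−ζ²)} with ζ = 0.137 gives 64.8%.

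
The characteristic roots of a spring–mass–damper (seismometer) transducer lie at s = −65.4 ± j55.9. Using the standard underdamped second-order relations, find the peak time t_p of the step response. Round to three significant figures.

t_p = π/ω_d with ω_d = 55.9 (the imaginary part), so t_p = 0.0562 s.

t_p ≈ 0.0562 s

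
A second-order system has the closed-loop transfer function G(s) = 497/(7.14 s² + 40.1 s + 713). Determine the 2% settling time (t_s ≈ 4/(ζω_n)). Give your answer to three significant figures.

t_s ≈ 1.42 s

Dividing through by 7.14: denominator becomes s² + 5.616 s + 99.86.
So ω_n = √99.86 = 9.99 rad/s and ζ = 5.616/(2·9.99) = 0.281.
t_s ≈ 4/(ζω_n) = 1.42 s.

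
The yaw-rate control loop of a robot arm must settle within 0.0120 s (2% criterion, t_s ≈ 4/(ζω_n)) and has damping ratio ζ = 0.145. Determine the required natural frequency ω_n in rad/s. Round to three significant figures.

Rearranging t_s ≈ 4/(ζω_n) gives ω_n = 4/(ζ·t_s) = 4/(0.145 × 0.0120) = 2300 rad/s.

ω_n ≈ 2300 rad/s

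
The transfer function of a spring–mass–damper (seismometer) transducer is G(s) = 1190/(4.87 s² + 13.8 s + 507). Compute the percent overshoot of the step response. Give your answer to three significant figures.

%OS ≈ 64.4%

Dividing through by 4.87: denominator becomes s² + 2.834 s + 104.1.
So ω_n = √104.1 = 10.2 rad/s and ζ = 2.834/(2·10.2) = 0.139.
%OS = 100·exp(−πζ/√(1−ζ²)) = 64.4%.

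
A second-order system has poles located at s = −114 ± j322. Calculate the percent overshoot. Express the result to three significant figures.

With σ = 114, ω_d = 322: ω_n = √(σ²+ω_d²) = 342 rad/s, ζ = σ/ω_n = 0.334.
%OS = 100·exp(−πζ/√(1−ζ²)) = 32.9%.

%OS ≈ 32.9%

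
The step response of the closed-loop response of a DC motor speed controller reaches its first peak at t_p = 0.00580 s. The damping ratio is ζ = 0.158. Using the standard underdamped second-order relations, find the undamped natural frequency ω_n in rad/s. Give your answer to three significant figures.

Peak time t_p = π/ω_d, so ω_d = π/t_p = π/0.00580 = 542 rad/s.
ω_n = ω_d/√(1−ζ²) = 542/√0.975 = 549 rad/s.

ω_n ≈ 549 rad/s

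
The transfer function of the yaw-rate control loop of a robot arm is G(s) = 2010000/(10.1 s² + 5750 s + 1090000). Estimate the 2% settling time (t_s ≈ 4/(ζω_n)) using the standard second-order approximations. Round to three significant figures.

t_s ≈ 0.0141 s

Dividing through by 10.1: denominator becomes s² + 569.3 s + 107900.
So ω_n = √107900 = 329 rad/s and ζ = 569.3/(2·329) = 0.866.
t_s ≈ 4/(ζω_n) = 0.0141 s.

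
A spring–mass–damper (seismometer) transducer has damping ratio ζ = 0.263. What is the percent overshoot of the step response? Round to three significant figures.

%OS ≈ 42.5%

For an underdamped second-order system, %OS = 100·exp(−πζ/√(1−ζ²)).
πζ/√(1−ζ²) = π·0.263/√(1−0.0692) = 0.8564, so %OS = 100·e^(−0.8564) = 42.5%.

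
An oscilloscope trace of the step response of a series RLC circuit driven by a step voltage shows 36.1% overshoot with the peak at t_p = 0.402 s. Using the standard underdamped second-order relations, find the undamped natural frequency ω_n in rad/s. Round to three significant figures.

ω_n ≈ 8.22 rad/s

ζ from %OS: ζ = |ln 0.361|/√(π²+ln²0.361) = 0.308.
t_p = π/ω_d ⇒ ω_d = 7.81 rad/s; then ω_n = ω_d/√(1−ζ²) = 8.22 rad/s.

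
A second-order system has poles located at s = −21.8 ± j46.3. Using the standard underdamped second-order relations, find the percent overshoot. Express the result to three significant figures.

%OS ≈ 22.8%

The poles are at −σ ± jω_d with σ = 21.8 and ω_d = 46.3, so ω_n = √(σ²+ω_d²) = 51.2 rad/s and ζ = σ/ω_n = 0.426.
%OS = 100 e^{−πζ/√(1−ζ²)} with ζ = 0.426 gives 22.8%.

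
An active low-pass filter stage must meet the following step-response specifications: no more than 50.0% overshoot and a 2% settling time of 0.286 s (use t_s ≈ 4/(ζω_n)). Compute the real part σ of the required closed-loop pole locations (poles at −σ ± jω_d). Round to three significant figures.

The settling-time spec alone fixes σ = ζω_n = 4/t_s = 4/0.286 = 14.0.
(Overshoot then fixes ζ = 0.215 and hence ω_d = σ·√(1−ζ²)/ζ = 63.4 rad/s.)

σ ≈ 14.0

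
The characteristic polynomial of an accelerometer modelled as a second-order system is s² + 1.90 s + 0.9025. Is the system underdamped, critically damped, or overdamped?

a² − 4b = 1.90² − 4·0.9025 = 0 (repeated real root); the system is critically damped.

critically damped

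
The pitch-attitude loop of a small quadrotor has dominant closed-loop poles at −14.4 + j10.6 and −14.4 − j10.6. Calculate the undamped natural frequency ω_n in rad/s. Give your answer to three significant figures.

|pole| = ω_n = √(14.4² + 10.6²) = 17.9 rad/s; ζ = cos θ = σ/ω_n = 0.805.

ω_n ≈ 17.9 rad/s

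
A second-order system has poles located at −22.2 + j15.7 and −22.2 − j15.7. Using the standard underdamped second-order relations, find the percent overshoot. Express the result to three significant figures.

%OS ≈ 1.18%

The poles are at −σ ± jω_d with σ = 22.2 and ω_d = 15.7, so ω_n = √(σ²+ω_d²) = 27.2 rad/s and ζ = σ/ω_n = 0.816.
%OS = 100 e^{−πζ/√(1−ζ²)} with ζ = 0.816 gives 1.18%.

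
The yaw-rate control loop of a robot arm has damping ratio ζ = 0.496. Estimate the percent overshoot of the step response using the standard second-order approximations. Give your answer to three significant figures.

For an underdamped second-order system, %OS = 100·exp(−πζ/√(1−ζ²)).
πζ/√(1−ζ²) = π·0.496/√(1−0.246) = 1.795, so %OS = 100·e^(−1.795) = 16.6%.

%OS ≈ 16.6%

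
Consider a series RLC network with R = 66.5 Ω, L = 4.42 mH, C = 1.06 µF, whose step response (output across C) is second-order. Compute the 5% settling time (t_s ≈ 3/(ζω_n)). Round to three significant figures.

For a series RLC circuit (capacitor voltage as output), ω_n = 1/√(LC) = 1/√(4.42 mH · 1.06 µF) = 14600 rad/s.
ζ = (R/2)·√(C/L) = (66.5/2)·√(1.06 µF/4.42 mH) = 0.515.
t_s ≈ 3/(ζω_n) = 0.000399 s.

t_s ≈ 0.000399 s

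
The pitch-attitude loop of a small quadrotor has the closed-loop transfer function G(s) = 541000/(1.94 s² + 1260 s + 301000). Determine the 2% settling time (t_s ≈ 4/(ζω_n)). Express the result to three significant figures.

Dividing through by 1.94: denominator becomes s² + 649.5 s + 155200.
So ω_n = √155200 = 394 rad/s and ζ = 649.5/(2·394) = 0.824.
t_s ≈ 4/(ζω_n) = 0.0123 s.

t_s ≈ 0.0123 s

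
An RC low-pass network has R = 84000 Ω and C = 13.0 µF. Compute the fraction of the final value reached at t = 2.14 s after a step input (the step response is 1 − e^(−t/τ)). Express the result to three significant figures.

y/y_∞ ≈ 0.859

τ = RC = 84000 × 13.0 µF = 1.09 s.
y(t)/y_∞ = 1 − e^(−t/τ) = 1 − e^(−2.14/1.09) = 1 − e^(−1.96) = 0.859.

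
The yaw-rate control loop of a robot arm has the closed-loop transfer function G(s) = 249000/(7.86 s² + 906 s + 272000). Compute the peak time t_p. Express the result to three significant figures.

Dividing through by 7.86: denominator becomes s² + 115.3 s + 34610.
So ω_n = √34610 = 186 rad/s and ζ = 115.3/(2·186) = 0.310.
ω_d = ω_n√(1−ζ²) = 177 rad/s. t_p = π/ω_d = 0.0178 s.

t_p ≈ 0.0178 s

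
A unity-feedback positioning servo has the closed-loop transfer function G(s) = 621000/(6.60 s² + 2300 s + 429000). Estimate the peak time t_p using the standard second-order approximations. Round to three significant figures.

Dividing through by 6.60: denominator becomes s² + 348.5 s + 65000.
So ω_n = √65000 = 255 rad/s and ζ = 348.5/(2·255) = 0.683.
The damped frequency ω_d = ω_n√(1−ζ²) = 186 rad/s. t_p = π/ω_d = 0.0169 s.

t_p ≈ 0.0169 s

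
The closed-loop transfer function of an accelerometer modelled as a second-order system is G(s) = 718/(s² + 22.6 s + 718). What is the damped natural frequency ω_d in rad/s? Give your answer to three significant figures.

ω_d ≈ 24.3 rad/s

ω_n = √718 = 26.8 rad/s; ζ = 22.6/(2·26.8) = 0.422.
ω_d = 26.8·√(1 − 0.422²) = 24.3 rad/s.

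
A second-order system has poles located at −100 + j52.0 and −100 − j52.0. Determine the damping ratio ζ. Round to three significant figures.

The poles are at −σ ± jω_d with σ = 100 and ω_d = 52.0, so ω_n = √(σ²+ω_d²) = 113 rad/s and ζ = σ/ω_n = 0.887.

ζ ≈ 0.887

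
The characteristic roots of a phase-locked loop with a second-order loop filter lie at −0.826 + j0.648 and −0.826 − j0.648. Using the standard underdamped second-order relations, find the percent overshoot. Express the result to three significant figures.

%OS ≈ 1.82%

The poles are at −σ ± jω_d with σ = 0.826 and ω_d = 0.648, so ω_n = √(σ²+ω_d²) = 1.05 rad/s and ζ = σ/ω_n = 0.787.
%OS = 100 e^{−πζ/√(1−ζ²)} with ζ = 0.787 gives 1.82%.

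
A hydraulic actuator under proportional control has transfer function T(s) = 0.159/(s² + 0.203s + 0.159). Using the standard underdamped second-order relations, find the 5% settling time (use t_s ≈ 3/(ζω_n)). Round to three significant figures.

ω_n = √0.159 = 0.399 rad/s; ζ = 0.203/(2·0.399) = 0.255.
t_s ≈ 3/(ζω_n) = 3/(0.255·0.399) = 29.6 s.

t_s ≈ 29.6 s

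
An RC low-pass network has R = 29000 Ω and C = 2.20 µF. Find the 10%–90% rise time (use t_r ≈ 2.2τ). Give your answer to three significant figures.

τ = RC = 29000 × 2.20 µF = 0.0638 s.
t_r ≈ 2.2τ = 0.140 s.

t_r ≈ 0.140 s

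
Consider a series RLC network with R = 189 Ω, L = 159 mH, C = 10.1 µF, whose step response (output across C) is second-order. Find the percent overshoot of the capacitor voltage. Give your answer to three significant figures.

%OS ≈ 2.74%

For a series RLC circuit (capacitor voltage as output), ω_n = 1/√(LC) = 1/√(159 mH · 10.1 µF) = 789 rad/s.
ζ = (R/2)·√(C/L) = (189/2)·√(10.1 µF/159 mH) = 0.753.
%OS = 100 e^{−πζ/√(1−ζ²)} with ζ = 0.753 gives 2.74%.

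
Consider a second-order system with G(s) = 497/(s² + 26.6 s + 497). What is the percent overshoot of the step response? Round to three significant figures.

%OS ≈ 9.68%

Matching coefficients with s² + 2ζω_n s + ω_n² gives ω_n² = 497 ⇒ ω_n = 22.3 rad/s, and ζ = 26.6/(2ω_n) = 0.597.
Overshoot: exp(−π·0.597/√(1−0.597²)) = 0.0968, i.e. 9.68%.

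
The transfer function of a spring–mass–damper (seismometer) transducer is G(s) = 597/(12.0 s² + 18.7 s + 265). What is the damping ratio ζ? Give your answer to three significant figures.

ζ ≈ 0.166

Dividing through by 12.0: denominator becomes s² + 1.558 s + 22.08.
So ω_n = √22.08 = 4.70 rad/s and ζ = 1.558/(2·4.70) = 0.166.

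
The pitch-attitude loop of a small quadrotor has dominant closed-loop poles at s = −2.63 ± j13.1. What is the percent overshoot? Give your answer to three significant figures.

The poles are at −σ ± jω_d with σ = 2.63 and ω_d = 13.1, so ω_n = √(σ²+ω_d²) = 13.4 rad/s and ζ = σ/ω_n = 0.197.
%OS = 100 e^{−πζ/√(1−ζ²)} with ζ = 0.197 gives 53.2%.

%OS ≈ 53.2%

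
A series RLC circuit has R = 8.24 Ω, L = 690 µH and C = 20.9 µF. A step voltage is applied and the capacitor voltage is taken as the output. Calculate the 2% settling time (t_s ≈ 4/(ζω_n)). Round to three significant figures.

t_s ≈ 0.000670 s

For a series RLC circuit (capacitor voltage as output), ω_n = 1/√(LC) = 1/√(690 µH · 20.9 µF) = 8330 rad/s.
ζ = (R/2)·√(C/L) = (8.24/2)·√(20.9 µF/690 µH) = 0.717.
t_s ≈ 4/(ζω_n) = 0.000670 s.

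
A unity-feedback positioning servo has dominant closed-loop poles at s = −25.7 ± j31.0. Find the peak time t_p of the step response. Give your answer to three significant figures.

t_p ≈ 0.101 s

t_p = π/ω_d with ω_d = 31.0 (the imaginary part), so t_p = 0.101 s.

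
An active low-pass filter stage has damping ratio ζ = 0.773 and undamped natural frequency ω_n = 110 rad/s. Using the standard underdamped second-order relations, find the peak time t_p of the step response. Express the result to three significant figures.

The damped frequency is ω_d = ω_n√(1−ζ²) = 110·√(1−0.598) = 69.8 rad/s.
Peak time t_p = π/ω_d = π/69.8 = 0.0450 s.

t_p ≈ 0.0450 s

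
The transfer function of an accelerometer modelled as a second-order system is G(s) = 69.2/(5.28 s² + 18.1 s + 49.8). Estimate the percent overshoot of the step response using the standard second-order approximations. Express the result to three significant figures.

%OS ≈ 12.1%

Dividing through by 5.28: denominator becomes s² + 3.428 s + 9.432.
So ω_n = √9.432 = 3.07 rad/s and ζ = 3.428/(2·3.07) = 0.558.
%OS = 100 e^{−πζ/√(1−ζ²)} with ζ = 0.558 gives 12.1%.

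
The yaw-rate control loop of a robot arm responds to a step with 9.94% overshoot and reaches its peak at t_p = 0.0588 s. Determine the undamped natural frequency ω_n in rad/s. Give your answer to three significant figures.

From the overshoot, ζ = −ln(OS)/√(π²+ln²(OS)) = 0.592.
t_p = π/ω_d ⇒ ω_d = 53.4 rad/s; then ω_n = ω_d/√(1−ζ²) = 66.3 rad/s.

ω_n ≈ 66.3 rad/s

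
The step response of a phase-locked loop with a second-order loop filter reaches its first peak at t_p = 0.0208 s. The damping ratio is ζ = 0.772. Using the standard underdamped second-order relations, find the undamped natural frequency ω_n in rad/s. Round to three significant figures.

Peak time t_p = π/ω_d, so ω_d = π/t_p = π/0.0208 = 151 rad/s.
ω_n = ω_d/√(1−ζ²) = 151/√0.404 = 238 rad/s.

ω_n ≈ 238 rad/s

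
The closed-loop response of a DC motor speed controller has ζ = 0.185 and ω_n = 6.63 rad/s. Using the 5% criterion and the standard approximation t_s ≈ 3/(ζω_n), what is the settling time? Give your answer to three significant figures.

t_s ≈ 2.45 s

t_s ≈ 3/(ζω_n) = 3/(0.185 × 6.63) = 2.45 s.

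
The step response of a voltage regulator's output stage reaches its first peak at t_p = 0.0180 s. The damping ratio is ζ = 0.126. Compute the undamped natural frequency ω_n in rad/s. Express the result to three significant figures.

ω_n ≈ 176 rad/s

Peak time t_p = π/ω_d, so ω_d = π/t_p = π/0.0180 = 175 rad/s.
ω_n = ω_d/√(1−ζ²) = 175/√0.984 = 176 rad/s.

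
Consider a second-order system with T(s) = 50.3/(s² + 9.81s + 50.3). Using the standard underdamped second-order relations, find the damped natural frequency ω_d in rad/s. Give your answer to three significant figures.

ω_d ≈ 5.12 rad/s

Comparing the denominator to s² + 2ζω_n s + ω_n²: ω_n = √50.3 = 7.09 rad/s, and 2ζω_n = 9.81 so ζ = 9.81/(2·7.09) = 0.692.
ω_d = ω_n√(1−ζ²) = 5.12 rad/s.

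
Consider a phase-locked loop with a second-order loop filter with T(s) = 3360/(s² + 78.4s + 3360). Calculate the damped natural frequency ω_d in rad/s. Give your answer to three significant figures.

ω_n = √3360 = 58.0 rad/s; ζ = 78.4/(2·58.0) = 0.676.
ω_d = 58.0·√(1 − 0.676²) = 42.7 rad/s.

ω_d ≈ 42.7 rad/s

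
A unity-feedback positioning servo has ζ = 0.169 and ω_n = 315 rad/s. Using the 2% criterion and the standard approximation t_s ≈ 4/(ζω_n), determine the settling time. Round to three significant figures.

t_s ≈ 0.0751 s

t_s ≈ 4/(ζω_n) = 4/(0.169 × 315) = 0.0751 s.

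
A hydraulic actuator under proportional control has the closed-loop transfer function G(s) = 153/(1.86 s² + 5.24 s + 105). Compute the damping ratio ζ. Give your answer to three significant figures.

Dividing through by 1.86: denominator becomes s² + 2.817 s + 56.45.
So ω_n = √56.45 = 7.51 rad/s and ζ = 2.817/(2·7.51) = 0.187.

ζ ≈ 0.187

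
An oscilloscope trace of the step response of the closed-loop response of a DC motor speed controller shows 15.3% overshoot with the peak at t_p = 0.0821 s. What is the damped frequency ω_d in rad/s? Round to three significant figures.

ω_d ≈ 38.3 rad/s

t_p = π/ω_d, so ω_d = π/0.0821 = 38.3 rad/s.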